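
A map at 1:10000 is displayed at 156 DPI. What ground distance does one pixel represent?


pixel_cm = 2.54 / 156 ≈ 0.016282 cm
ground = pixel_cm * 10000 / 100 = 2.54 * 10000 / (156 * 100) = 25400 / 15600 ≈ 1.63 m

1.63 m


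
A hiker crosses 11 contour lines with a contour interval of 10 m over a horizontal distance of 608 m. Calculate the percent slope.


elevation change = 11 * 10 = 110 m
slope = 110 / 608 * 100 = 18.1%

18.1%


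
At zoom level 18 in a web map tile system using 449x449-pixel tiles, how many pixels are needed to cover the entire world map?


tiles per axis = 2^18 = 262144
total tiles = 262144^2 = 68719476736
pixels per axis = 262144 * 449 = 117702656
total pixels = 117702656^2 = 13853915229454336

13853915229454336 pixels


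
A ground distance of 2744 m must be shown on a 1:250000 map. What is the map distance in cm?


map_cm = 2744 * 100 / 250000 = 1.0976 cm ≈ 1.1 cm

1.1 cm


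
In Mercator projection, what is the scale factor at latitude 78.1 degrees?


SF = 1 / cos(78.1) = 1 / 0.206204 = 4.85

4.85


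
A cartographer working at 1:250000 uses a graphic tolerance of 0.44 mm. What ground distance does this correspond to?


ground = 0.44 mm * 250000 / 1000 = 110.0 m

110.0 m


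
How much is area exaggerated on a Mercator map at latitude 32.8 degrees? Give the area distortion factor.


area_distortion = 1/cos^2(32.8) = 1.415

1.415


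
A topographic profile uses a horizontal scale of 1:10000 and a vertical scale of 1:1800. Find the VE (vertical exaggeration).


VE = horizontal_scale / vertical_scale = 10000 / 1800 ≈ 5.6

5.6x


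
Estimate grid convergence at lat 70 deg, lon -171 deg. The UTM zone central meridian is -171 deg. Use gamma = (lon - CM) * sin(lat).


gamma = (-171 - -171) * sin(70) = 0 * 0.939693 = 0.0 degrees

0.0 degrees


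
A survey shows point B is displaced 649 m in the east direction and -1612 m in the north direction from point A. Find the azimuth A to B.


az = atan2(649, -1612) = 158.1 deg
adjusted to 0-360: 158.1 degrees

158.1 degrees


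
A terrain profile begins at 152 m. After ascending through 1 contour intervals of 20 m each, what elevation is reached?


elevation = 152 + 1 * 20 = 172 m

172 m


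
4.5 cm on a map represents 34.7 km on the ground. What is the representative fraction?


ground = 34.7 km = 3470000 cm; RF denominator = ground / map = 3470000 / 4.5 ≈ 771111; RF = 1:771111

1:771111


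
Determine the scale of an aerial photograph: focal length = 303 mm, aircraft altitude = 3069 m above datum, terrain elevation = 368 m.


scale = f / (H - h) = 303 mm / 2701 m = 303 / 2701000 = 1:8914

1:8914


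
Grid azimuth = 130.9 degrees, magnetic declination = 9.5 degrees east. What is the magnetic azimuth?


magnetic azimuth = grid azimuth - declination (east +ve)
mag_az = 130.9 - 9.5 = 121.4 degrees

121.4 degrees


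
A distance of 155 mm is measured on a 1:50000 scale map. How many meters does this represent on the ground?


ground = 155 mm * 50000 / 1000 = 7750.0 m

7750.0 m


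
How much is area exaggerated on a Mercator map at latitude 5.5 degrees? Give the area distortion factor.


area_distortion = 1/cos^2(5.5) = 1.009

1.009


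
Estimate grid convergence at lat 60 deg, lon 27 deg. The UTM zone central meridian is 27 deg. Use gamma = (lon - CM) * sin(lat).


gamma = (27 - 27) * sin(60) = 0 * 0.866025 = 0.0 degrees

0.0 degrees


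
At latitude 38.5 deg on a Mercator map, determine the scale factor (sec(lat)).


SF = 1 / cos(38.5) = 1 / 0.782608 = 1.278

1.278


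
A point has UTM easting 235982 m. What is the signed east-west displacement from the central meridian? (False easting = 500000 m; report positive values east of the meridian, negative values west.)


displacement = 235982 - 500000 = -264018 m

-264018 m


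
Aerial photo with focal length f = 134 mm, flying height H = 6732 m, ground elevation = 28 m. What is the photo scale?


scale = f / (H - h) = 134 mm / 6704 m = 134 / 6704000 = 1:50030

1:50030


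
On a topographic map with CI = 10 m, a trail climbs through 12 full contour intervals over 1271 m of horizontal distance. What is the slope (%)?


elevation change = 12 * 10 = 120 m
slope = 120 / 1271 * 100 = 9.4%

9.4%


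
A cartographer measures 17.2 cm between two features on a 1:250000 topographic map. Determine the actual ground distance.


ground = 17.2 cm * 250000 / 100 = 43000.0 m = 43.0 km

43.0 km


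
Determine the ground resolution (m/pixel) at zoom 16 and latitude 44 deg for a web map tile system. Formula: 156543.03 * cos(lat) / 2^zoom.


res = 156543.03 * cos(44) / 2^16 = 156543.03 * 0.7193398 / 65536 = 1.72 m/pixel

1.72 m/pixel


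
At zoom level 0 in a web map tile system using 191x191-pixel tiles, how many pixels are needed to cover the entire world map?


tiles per axis = 2^0 = 1
total tiles = 1^2 = 1
pixels per axis = 1 * 191 = 191
total pixels = 191^2 = 36481

36481 pixels


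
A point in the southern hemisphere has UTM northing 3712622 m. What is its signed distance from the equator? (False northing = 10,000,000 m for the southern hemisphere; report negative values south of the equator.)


For southern: actual = 3712622 - 10000000 = -6287378 m

-6287378 m


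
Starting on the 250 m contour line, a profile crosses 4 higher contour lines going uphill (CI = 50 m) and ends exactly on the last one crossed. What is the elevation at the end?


elevation = 250 + 4 * 50 = 450 m

450 m


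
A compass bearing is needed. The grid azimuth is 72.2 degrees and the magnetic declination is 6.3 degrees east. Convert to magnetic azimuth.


magnetic azimuth = grid azimuth - declination (east +ve)
mag_az = 72.2 - 6.3 = 65.9 degrees

65.9 degrees


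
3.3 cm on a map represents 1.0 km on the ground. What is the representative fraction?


ground = 1.0 km = 100000 cm; RF denominator = ground / map = 100000 / 3.3 ≈ 30303; RF = 1:30303

1:30303


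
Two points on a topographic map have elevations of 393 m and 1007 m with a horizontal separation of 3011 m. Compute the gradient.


gradient = (1007 - 393) / 3011 = 614 / 3011 = 0.2039

0.2039


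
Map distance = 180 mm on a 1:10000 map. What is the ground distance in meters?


ground = 180 mm * 10000 / 1000 = 1800.0 m

1800.0 m


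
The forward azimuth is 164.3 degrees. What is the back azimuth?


back azimuth = (164.3 + 180) mod 360 = 344.3 degrees

344.3 degrees


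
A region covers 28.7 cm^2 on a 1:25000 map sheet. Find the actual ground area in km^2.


ground_area = 28.7 * (25000/100)^2 = 1793750.0 m^2 = 1.79375 km^2 ≈ 1.794 km^2

1.794 km^2


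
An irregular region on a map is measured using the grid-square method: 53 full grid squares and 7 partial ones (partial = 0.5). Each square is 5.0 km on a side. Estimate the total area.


effective squares = 53 + 7 * 0.5 = 56.5
area = 56.5 * 25.0 = 1412.5 km^2

1412.5 km^2


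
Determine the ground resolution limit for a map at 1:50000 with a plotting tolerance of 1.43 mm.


ground = 1.43 mm * 50000 / 1000 = 71.5 m

71.5 m


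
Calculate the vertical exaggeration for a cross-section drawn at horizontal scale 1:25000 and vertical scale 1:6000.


VE = horizontal_scale / vertical_scale = 25000 / 6000 ≈ 4.2

4.2x


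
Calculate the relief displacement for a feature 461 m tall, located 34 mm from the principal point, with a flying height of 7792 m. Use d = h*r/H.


d = h * r / H = 461 * 34 / 7792 = 2.01 mm

2.01 mm


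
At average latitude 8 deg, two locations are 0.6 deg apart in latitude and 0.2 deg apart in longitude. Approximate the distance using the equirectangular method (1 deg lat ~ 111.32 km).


dlat_km = 0.6 * 111.32 = 66.792
dlon_km = 0.2 * 111.32 * cos(8) ≈ 22.047
dist = sqrt(66.792^2 + 22.047^2) ≈ 70.3 km

70.3 km


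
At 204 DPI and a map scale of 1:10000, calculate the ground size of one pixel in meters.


pixel_cm = 2.54 / 204 ≈ 0.012451 cm
ground = pixel_cm * 10000 / 100 = 2.54 * 10000 / (204 * 100) = 25400 / 20400 ≈ 1.25 m

1.25 m


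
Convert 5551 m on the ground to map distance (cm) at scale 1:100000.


map_cm = 5551 * 100 / 100000 = 5.551 cm ≈ 5.55 cm

5.55 cm


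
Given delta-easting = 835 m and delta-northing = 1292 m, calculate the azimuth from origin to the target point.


az = atan2(835, 1292) = 32.9 deg
adjusted to 0-360: 32.9 degrees

32.9 degrees


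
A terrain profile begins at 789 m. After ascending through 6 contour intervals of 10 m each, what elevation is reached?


elevation = 789 + 6 * 10 = 849 m

849 m


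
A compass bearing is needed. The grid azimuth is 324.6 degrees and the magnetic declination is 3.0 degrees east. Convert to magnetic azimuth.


magnetic azimuth = grid azimuth - declination (east +ve)
mag_az = 324.6 - 3.0 = 321.6 degrees

321.6 degrees


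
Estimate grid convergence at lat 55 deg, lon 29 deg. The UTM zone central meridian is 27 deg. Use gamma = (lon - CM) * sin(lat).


gamma = (29 - 27) * sin(55) = 2 * 0.819152 = 1.638 degrees

1.638 degrees


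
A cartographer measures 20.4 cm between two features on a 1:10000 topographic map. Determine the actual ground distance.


ground = 20.4 cm * 10000 / 100 = 2040.0 m = 2.04 km

2.04 km


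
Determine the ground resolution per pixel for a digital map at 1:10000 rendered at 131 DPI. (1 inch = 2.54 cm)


pixel_cm = 2.54 / 131 ≈ 0.019389 cm
ground = pixel_cm * 10000 / 100 = 2.54 * 10000 / (131 * 100) = 25400 / 13100 ≈ 1.94 m

1.94 m


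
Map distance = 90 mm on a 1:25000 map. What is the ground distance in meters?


ground = 90 mm * 25000 / 1000 = 2250.0 m

2250.0 m


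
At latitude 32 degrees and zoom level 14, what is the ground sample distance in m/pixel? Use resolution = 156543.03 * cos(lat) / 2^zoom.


res = 156543.03 * cos(32) / 2^14 = 156543.03 * 0.8480481 / 16384 = 8.1 m/pixel

8.1 m/pixel


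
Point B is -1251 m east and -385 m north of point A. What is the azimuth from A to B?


az = atan2(-1251, -385) = -107.1 deg
adjusted to 0-360: 252.9 degrees

252.9 degrees


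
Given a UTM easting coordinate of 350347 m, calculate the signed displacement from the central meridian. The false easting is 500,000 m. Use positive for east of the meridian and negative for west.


displacement = 350347 - 500000 = -149653 m

-149653 m


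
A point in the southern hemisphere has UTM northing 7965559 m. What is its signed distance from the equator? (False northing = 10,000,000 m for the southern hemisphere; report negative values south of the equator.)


For southern: actual = 7965559 - 10000000 = -2034441 m

-2034441 m


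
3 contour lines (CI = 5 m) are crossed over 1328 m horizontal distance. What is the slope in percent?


elevation change = 3 * 5 = 15 m
slope = 15 / 1328 * 100 = 1.1%

1.1%


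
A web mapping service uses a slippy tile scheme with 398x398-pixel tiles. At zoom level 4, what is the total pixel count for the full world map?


tiles per axis = 2^4 = 16
total tiles = 16^2 = 256
pixels per axis = 16 * 398 = 6368
total pixels = 6368^2 = 40551424

40551424 pixels


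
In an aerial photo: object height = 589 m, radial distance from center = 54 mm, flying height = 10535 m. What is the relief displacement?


d = h * r / H = 589 * 54 / 10535 = 3.02 mm

3.02 mm


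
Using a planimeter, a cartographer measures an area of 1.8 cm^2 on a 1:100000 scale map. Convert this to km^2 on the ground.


ground_area = 1.8 * (100000/100)^2 = 1800000.0 m^2 = 1.8 km^2

1.8 km^2


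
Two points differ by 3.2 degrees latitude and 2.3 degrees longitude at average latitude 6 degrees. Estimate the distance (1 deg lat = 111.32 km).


dlat_km = 3.2 * 111.32 = 356.224
dlon_km = 2.3 * 111.32 * cos(6) ≈ 254.633
dist = sqrt(356.224^2 + 254.633^2) ≈ 437.9 km

437.9 km


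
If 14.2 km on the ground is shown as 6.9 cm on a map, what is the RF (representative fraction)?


ground = 14.2 km = 1420000 cm; RF denominator = ground / map = 1420000 / 6.9 ≈ 205797; RF = 1:205797

1:205797


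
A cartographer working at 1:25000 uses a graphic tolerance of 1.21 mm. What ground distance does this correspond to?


ground = 1.21 mm * 25000 / 1000 = 30.25 m

30.25 m


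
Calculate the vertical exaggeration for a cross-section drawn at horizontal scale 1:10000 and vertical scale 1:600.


VE = horizontal_scale / vertical_scale = 10000 / 600 ≈ 16.7

16.7x


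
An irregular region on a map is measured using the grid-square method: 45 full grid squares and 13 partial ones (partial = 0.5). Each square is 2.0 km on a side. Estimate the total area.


effective squares = 45 + 13 * 0.5 = 51.5
area = 51.5 * 4.0 = 206.0 km^2

206.0 km^2


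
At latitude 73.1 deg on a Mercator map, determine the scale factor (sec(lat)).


SF = 1 / cos(73.1) = 1 / 0.290702 = 3.44

3.44


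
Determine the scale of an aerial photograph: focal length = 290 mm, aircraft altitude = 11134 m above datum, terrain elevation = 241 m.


scale = f / (H - h) = 290 mm / 10893 m = 290 / 10893000 = 1:37562

1:37562


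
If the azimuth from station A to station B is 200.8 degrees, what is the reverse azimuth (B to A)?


back azimuth = (200.8 + 180) mod 360 = 20.8 degrees

20.8 degrees


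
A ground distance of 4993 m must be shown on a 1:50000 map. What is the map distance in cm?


map_cm = 4993 * 100 / 50000 = 9.986 cm ≈ 9.99 cm

9.99 cm


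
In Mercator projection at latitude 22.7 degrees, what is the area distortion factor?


area_distortion = 1/cos^2(22.7) = 1.175

1.175


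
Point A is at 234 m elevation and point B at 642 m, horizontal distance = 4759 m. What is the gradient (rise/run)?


gradient = (642 - 234) / 4759 = 408 / 4759 = 0.0857

0.0857


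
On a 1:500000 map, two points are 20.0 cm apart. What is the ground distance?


ground = 20.0 cm * 500000 / 100 = 100000.0 m = 100.0 km

100.0 km


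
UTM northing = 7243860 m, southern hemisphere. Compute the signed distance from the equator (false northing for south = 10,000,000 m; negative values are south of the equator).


For southern: actual = 7243860 - 10000000 = -2756140 m

-2756140 m


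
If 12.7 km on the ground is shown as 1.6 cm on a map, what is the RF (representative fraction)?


ground = 12.7 km = 1270000 cm; RF denominator = ground / map = 1270000 / 1.6 = 793750; RF = 1:793750

1:793750


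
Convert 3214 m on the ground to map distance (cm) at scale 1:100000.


map_cm = 3214 * 100 / 100000 = 3.214 cm ≈ 3.21 cm

3.21 cm


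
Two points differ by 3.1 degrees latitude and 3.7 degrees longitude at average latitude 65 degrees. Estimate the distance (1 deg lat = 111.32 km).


dlat_km = 3.1 * 111.32 = 345.092
dlon_km = 3.7 * 111.32 * cos(65) ≈ 174.07
dist = sqrt(345.092^2 + 174.07^2) ≈ 386.5 km

386.5 km


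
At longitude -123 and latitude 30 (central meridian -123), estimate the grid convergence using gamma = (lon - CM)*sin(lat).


gamma = (-123 - -123) * sin(30) = 0 * 0.5 = 0.0 degrees

0.0 degrees


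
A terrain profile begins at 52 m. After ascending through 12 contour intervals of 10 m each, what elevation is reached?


elevation = 52 + 12 * 10 = 172 m

172 m


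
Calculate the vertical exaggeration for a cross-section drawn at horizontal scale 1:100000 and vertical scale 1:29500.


VE = horizontal_scale / vertical_scale = 100000 / 29500 ≈ 3.4

3.4x


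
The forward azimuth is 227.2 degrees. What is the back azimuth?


back azimuth = (227.2 + 180) mod 360 = 47.2 degrees

47.2 degrees


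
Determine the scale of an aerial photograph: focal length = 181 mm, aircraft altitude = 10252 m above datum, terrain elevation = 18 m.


scale = f / (H - h) = 181 mm / 10234 m = 181 / 10234000 = 1:56541

1:56541


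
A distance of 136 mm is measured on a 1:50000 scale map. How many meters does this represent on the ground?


ground = 136 mm * 50000 / 1000 = 6800.0 m

6800.0 m


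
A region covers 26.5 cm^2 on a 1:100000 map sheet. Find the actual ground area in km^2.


ground_area = 26.5 * (100000/100)^2 = 26500000.0 m^2 = 26.5 km^2

26.5 km^2


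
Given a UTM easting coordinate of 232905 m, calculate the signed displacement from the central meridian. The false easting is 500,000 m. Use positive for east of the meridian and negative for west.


displacement = 232905 - 500000 = -267095 m

-267095 m


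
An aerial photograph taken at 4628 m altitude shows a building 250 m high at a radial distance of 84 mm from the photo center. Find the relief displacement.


d = h * r / H = 250 * 84 / 4628 = 4.54 mm

4.54 mm


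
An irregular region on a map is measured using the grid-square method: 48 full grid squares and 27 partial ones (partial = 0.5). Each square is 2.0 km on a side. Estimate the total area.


effective squares = 48 + 27 * 0.5 = 61.5
area = 61.5 * 4.0 = 246.0 km^2

246.0 km^2


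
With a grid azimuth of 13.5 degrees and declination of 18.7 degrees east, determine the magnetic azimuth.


magnetic azimuth = grid azimuth - declination (east +ve)
mag_az = 13.5 - 18.7 = 354.8 degrees

354.8 degrees


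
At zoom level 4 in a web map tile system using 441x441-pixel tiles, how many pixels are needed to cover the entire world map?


tiles per axis = 2^4 = 16
total tiles = 16^2 = 256
pixels per axis = 16 * 441 = 7056
total pixels = 7056^2 = 49787136

49787136 pixels


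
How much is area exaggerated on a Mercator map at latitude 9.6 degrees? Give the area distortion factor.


area_distortion = 1/cos^2(9.6) = 1.029

1.029


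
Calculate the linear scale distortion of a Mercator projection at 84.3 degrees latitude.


SF = 1 / cos(84.3) = 1 / 0.09932 = 10.068

10.068


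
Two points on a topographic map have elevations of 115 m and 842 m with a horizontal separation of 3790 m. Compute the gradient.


gradient = (842 - 115) / 3790 = 727 / 3790 = 0.1918

0.1918


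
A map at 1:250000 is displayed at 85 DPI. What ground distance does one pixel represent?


pixel_cm = 2.54 / 85 ≈ 0.029882 cm
ground = pixel_cm * 250000 / 100 = 2.54 * 250000 / (85 * 100) = 635000 / 8500 ≈ 74.71 m

74.71 m


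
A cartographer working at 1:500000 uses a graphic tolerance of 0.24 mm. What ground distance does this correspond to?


ground = 0.24 mm * 500000 / 1000 = 120.0 m

120.0 m


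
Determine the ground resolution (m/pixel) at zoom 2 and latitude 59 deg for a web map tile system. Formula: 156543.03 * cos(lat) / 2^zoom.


res = 156543.03 * cos(59) / 2^2 = 156543.03 * 0.51503807 / 4 = 20156.41 m/pixel

20156.41 m/pixel


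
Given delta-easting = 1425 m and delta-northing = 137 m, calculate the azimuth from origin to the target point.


az = atan2(1425, 137) = 84.5 deg
adjusted to 0-360: 84.5 degrees

84.5 degrees


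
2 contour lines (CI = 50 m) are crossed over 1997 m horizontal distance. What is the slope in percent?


elevation change = 2 * 50 = 100 m
slope = 100 / 1997 * 100 = 5.0%

5.0%


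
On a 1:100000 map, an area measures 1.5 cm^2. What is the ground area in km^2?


ground_area = 1.5 * (100000/100)^2 = 1500000.0 m^2 = 1.5 km^2

1.5 km^2


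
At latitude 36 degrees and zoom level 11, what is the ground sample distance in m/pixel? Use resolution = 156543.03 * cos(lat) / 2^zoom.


res = 156543.03 * cos(36) / 2^11 = 156543.03 * 0.80901699 / 2048 = 61.84 m/pixel

61.84 m/pixel


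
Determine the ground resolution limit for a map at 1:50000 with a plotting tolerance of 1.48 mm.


ground = 1.48 mm * 50000 / 1000 = 74.0 m

74.0 m


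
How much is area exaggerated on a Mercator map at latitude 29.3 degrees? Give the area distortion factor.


area_distortion = 1/cos^2(29.3) = 1.315

1.315


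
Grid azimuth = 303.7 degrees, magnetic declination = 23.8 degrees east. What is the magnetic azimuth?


magnetic azimuth = grid azimuth - declination (east +ve)
mag_az = 303.7 - 23.8 = 279.9 degrees

279.9 degrees


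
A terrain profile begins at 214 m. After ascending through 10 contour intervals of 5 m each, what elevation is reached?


elevation = 214 + 10 * 5 = 264 m

264 m


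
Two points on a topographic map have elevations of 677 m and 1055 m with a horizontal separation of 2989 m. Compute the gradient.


gradient = (1055 - 677) / 2989 = 378 / 2989 = 0.1265

0.1265


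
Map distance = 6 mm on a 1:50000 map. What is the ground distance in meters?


ground = 6 mm * 50000 / 1000 = 300.0 m

300.0 m


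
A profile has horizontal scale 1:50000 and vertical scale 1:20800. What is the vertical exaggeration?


VE = horizontal_scale / vertical_scale = 50000 / 20800 ≈ 2.4

2.4x


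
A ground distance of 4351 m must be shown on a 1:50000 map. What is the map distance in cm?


map_cm = 4351 * 100 / 50000 = 8.702 cm ≈ 8.7 cm

8.7 cm


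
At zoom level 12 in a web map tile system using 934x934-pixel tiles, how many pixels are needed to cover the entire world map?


tiles per axis = 2^12 = 4096
total tiles = 4096^2 = 16777216
pixels per axis = 4096 * 934 = 3825664
total pixels = 3825664^2 = 14635705040896

14635705040896 pixels


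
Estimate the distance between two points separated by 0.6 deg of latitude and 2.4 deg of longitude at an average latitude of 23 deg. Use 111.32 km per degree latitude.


dlat_km = 0.6 * 111.32 = 66.792
dlon_km = 2.4 * 111.32 * cos(23) ≈ 245.929
dist = sqrt(66.792^2 + 245.929^2) ≈ 254.8 km

254.8 km


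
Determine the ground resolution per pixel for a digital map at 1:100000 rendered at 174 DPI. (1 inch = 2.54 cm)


pixel_cm = 2.54 / 174 ≈ 0.014598 cm
ground = pixel_cm * 100000 / 100 = 2.54 * 100000 / (174 * 100) = 254000 / 17400 ≈ 14.6 m

14.6 m


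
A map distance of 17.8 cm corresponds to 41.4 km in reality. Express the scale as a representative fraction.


ground = 41.4 km = 4140000 cm; RF denominator = ground / map = 4140000 / 17.8 ≈ 232584; RF = 1:232584

1:232584


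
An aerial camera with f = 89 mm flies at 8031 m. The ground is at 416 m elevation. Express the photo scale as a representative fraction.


scale = f / (H - h) = 89 mm / 7615 m = 89 / 7615000 = 1:85562

1:85562


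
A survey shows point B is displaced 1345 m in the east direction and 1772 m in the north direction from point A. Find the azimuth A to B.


az = atan2(1345, 1772) = 37.2 deg
adjusted to 0-360: 37.2 degrees

37.2 degrees


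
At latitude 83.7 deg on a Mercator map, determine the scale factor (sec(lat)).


SF = 1 / cos(83.7) = 1 / 0.109734 = 9.113

9.113


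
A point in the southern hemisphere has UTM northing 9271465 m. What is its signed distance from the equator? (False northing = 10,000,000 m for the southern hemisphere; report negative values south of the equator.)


For southern: actual = 9271465 - 10000000 = -728535 m

-728535 m


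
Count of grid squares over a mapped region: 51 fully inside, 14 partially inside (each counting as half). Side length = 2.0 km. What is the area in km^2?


effective squares = 51 + 14 * 0.5 = 58.0
area = 58.0 * 4.0 = 232.0 km^2

232.0 km^2


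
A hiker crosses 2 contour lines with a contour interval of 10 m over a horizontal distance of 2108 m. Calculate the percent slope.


elevation change = 2 * 10 = 20 m
slope = 20 / 2108 * 100 = 0.9%

0.9%


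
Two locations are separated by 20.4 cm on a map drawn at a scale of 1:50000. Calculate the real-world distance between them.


ground = 20.4 cm * 50000 / 100 = 10200.0 m = 10.2 km

10.2 km


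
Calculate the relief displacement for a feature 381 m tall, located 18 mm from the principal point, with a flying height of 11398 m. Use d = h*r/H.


d = h * r / H = 381 * 18 / 11398 = 0.6 mm

0.6 mm


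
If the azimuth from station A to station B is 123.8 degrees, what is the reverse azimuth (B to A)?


back azimuth = (123.8 + 180) mod 360 = 303.8 degrees

303.8 degrees


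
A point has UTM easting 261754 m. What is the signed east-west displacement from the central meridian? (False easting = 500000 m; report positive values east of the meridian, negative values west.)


displacement = 261754 - 500000 = -238246 m

-238246 m


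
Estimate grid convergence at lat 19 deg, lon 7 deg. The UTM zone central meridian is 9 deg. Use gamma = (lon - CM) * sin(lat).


gamma = (7 - 9) * sin(19) = -2 * 0.325568 = -0.651 degrees

-0.651 degrees


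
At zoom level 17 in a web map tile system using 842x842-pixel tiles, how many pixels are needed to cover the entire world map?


tiles per axis = 2^17 = 131072
total tiles = 131072^2 = 17179869184
pixels per axis = 131072 * 842 = 110362624
total pixels = 110362624^2 = 12179908776165376

12179908776165376 pixels


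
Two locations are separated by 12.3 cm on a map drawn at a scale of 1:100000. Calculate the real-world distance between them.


ground = 12.3 cm * 100000 / 100 = 12300.0 m = 12.3 km

12.3 km


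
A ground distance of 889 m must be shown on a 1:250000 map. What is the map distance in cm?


map_cm = 889 * 100 / 250000 = 0.3556 cm ≈ 0.36 cm

0.36 cm


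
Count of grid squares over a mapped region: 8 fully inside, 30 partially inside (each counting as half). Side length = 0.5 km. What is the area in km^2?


effective squares = 8 + 30 * 0.5 = 23.0
area = 23.0 * 0.25 = 5.75 km^2

5.75 km^2


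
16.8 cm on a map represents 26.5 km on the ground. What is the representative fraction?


ground = 26.5 km = 2650000 cm; RF denominator = ground / map = 2650000 / 16.8 ≈ 157738; RF = 1:157738

1:157738


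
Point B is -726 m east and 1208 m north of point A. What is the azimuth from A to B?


az = atan2(-726, 1208) = -31.0 deg
adjusted to 0-360: 329.0 degrees

329.0 degrees


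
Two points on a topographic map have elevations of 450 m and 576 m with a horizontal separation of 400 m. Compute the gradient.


gradient = (576 - 450) / 400 = 126 / 400 = 0.315

0.315


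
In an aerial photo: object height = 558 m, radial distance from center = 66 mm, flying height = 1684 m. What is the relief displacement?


d = h * r / H = 558 * 66 / 1684 = 21.87 mm

21.87 mm


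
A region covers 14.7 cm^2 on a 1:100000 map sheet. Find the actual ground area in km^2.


ground_area = 14.7 * (100000/100)^2 = 14700000.0 m^2 = 14.7 km^2

14.7 km^2


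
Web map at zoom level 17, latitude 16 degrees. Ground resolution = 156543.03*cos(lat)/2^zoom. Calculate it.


res = 156543.03 * cos(16) / 2^17 = 156543.03 * 0.9612617 / 131072 = 1.15 m/pixel

1.15 m/pixel


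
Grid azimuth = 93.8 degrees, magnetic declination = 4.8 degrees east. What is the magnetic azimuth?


magnetic azimuth = grid azimuth - declination (east +ve)
mag_az = 93.8 - 4.8 = 89.0 degrees

89.0 degrees


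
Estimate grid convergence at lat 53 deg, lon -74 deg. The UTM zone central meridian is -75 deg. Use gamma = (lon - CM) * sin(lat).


gamma = (-74 - -75) * sin(53) = 1 * 0.798636 = 0.799 degrees

0.799 degrees


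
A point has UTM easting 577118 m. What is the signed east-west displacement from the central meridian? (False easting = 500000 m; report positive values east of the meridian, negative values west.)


displacement = 577118 - 500000 = 77118 m

77118 m


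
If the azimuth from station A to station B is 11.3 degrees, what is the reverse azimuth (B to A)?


back azimuth = (11.3 + 180) mod 360 = 191.3 degrees

191.3 degrees


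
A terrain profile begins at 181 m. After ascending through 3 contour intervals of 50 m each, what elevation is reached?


elevation = 181 + 3 * 50 = 331 m

331 m


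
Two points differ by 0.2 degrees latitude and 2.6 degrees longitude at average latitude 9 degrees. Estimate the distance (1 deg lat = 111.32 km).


dlat_km = 0.2 * 111.32 = 22.264
dlon_km = 2.6 * 111.32 * cos(9) ≈ 285.869
dist = sqrt(22.264^2 + 285.869^2) ≈ 286.7 km

286.7 km


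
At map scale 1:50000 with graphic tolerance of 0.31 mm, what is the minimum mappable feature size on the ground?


ground = 0.31 mm * 50000 / 1000 = 15.5 m

15.5 m


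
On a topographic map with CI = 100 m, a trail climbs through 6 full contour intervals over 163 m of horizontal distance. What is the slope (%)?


elevation change = 6 * 100 = 600 m
slope = 600 / 163 * 100 = 368.1%

368.1%


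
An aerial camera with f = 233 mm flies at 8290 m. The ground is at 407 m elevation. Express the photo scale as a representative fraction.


scale = f / (H - h) = 233 mm / 7883 m = 233 / 7883000 = 1:33833

1:33833


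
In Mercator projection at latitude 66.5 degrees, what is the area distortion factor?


area_distortion = 1/cos^2(66.5) = 6.289

6.289


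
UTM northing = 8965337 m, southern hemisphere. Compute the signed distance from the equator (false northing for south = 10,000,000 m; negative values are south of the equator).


For southern: actual = 8965337 - 10000000 = -1034663 m

-1034663 m


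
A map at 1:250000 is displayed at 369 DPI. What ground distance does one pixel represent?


pixel_cm = 2.54 / 369 ≈ 0.006883 cm
ground = pixel_cm * 250000 / 100 = 2.54 * 250000 / (369 * 100) = 635000 / 36900 ≈ 17.21 m

17.21 m


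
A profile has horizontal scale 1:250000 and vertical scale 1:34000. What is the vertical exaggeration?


VE = horizontal_scale / vertical_scale = 250000 / 34000 ≈ 7.4

7.4x


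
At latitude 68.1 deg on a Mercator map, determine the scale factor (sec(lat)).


SF = 1 / cos(68.1) = 1 / 0.372988 = 2.681

2.681


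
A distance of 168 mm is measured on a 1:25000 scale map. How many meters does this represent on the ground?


ground = 168 mm * 25000 / 1000 = 4200.0 m

4200.0 m


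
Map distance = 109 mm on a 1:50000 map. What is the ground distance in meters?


ground = 109 mm * 50000 / 1000 = 5450.0 m

5450.0 m


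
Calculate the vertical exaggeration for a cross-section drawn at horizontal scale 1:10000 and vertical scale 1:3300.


VE = horizontal_scale / vertical_scale = 10000 / 3300 ≈ 3.0

3.0x


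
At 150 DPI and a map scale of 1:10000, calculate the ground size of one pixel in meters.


pixel_cm = 2.54 / 150 ≈ 0.016933 cm
ground = pixel_cm * 10000 / 100 = 2.54 * 10000 / (150 * 100) = 25400 / 15000 ≈ 1.69 m

1.69 m


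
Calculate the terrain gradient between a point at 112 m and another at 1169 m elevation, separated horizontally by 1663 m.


gradient = (1169 - 112) / 1663 = 1057 / 1663 = 0.6356

0.6356


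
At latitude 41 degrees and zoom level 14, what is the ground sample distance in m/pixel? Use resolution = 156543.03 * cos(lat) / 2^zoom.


res = 156543.03 * cos(41) / 2^14 = 156543.03 * 0.75470958 / 16384 = 7.21 m/pixel

7.21 m/pixel


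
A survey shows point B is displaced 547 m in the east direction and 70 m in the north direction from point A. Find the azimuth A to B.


az = atan2(547, 70) = 82.7 deg
adjusted to 0-360: 82.7 degrees

82.7 degrees


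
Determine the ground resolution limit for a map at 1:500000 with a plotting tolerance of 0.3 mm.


ground = 0.3 mm * 500000 / 1000 = 150.0 m

150.0 m


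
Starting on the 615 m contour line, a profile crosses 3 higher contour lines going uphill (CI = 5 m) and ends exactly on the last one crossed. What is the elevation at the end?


elevation = 615 + 3 * 5 = 630 m

630 m


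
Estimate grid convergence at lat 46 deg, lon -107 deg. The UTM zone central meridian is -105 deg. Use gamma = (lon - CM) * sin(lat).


gamma = (-107 - -105) * sin(46) = -2 * 0.71934 = -1.439 degrees

-1.439 degrees


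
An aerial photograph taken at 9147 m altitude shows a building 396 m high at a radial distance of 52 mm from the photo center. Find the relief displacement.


d = h * r / H = 396 * 52 / 9147 = 2.25 mm

2.25 mm


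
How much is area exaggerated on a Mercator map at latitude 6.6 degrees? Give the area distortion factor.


area_distortion = 1/cos^2(6.6) = 1.013

1.013


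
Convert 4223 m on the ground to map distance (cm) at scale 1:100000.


map_cm = 4223 * 100 / 100000 = 4.223 cm ≈ 4.22 cm

4.22 cm


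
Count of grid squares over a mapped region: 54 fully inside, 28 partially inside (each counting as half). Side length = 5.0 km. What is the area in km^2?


effective squares = 54 + 28 * 0.5 = 68.0
area = 68.0 * 25.0 = 1700.0 km^2

1700.0 km^2


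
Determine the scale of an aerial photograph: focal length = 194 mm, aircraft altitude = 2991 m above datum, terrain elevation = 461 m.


scale = f / (H - h) = 194 mm / 2530 m = 194 / 2530000 = 1:13041

1:13041


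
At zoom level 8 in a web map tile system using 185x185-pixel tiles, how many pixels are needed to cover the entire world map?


tiles per axis = 2^8 = 256
total tiles = 256^2 = 65536
pixels per axis = 256 * 185 = 47360
total pixels = 47360^2 = 2242969600

2242969600 pixels


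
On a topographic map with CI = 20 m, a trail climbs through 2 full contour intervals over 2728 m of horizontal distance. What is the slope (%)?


elevation change = 2 * 20 = 40 m
slope = 40 / 2728 * 100 = 1.5%

1.5%


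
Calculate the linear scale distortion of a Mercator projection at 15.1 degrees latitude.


SF = 1 / cos(15.1) = 1 / 0.965473 = 1.036

1.036


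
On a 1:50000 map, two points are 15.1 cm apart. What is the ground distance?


ground = 15.1 cm * 50000 / 100 = 7550.0 m = 7.55 km

7.55 km


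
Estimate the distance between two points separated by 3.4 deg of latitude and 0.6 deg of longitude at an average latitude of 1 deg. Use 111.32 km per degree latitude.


dlat_km = 3.4 * 111.32 = 378.488
dlon_km = 0.6 * 111.32 * cos(1) ≈ 66.782
dist = sqrt(378.488^2 + 66.782^2) ≈ 384.3 km

384.3 km


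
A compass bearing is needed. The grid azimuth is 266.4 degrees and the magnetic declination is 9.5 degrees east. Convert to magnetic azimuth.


magnetic azimuth = grid azimuth - declination (east +ve)
mag_az = 266.4 - 9.5 = 256.9 degrees

256.9 degrees


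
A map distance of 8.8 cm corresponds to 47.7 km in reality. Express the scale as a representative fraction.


ground = 47.7 km = 4770000 cm; RF denominator = ground / map = 4770000 / 8.8 ≈ 542045; RF = 1:542045

1:542045


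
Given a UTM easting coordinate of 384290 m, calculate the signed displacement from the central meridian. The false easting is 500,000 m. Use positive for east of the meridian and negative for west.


displacement = 384290 - 500000 = -115710 m

-115710 m


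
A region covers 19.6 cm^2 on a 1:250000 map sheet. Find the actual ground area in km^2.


ground_area = 19.6 * (250000/100)^2 = 122500000.0 m^2 = 122.5 km^2

122.5 km^2


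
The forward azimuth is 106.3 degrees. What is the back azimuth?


back azimuth = (106.3 + 180) mod 360 = 286.3 degrees

286.3 degrees


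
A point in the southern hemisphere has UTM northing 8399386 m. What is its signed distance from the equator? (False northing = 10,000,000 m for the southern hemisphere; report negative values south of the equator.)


For southern: actual = 8399386 - 10000000 = -1600614 m

-1600614 m


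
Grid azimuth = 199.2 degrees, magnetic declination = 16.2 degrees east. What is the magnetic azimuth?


magnetic azimuth = grid azimuth - declination (east +ve)
mag_az = 199.2 - 16.2 = 183.0 degrees

183.0 degrees


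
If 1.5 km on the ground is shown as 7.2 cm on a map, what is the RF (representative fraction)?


ground = 1.5 km = 150000 cm; RF denominator = ground / map = 150000 / 7.2 ≈ 20833; RF = 1:20833

1:20833


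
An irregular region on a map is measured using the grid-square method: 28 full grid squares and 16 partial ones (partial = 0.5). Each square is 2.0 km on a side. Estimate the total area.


effective squares = 28 + 16 * 0.5 = 36.0
area = 36.0 * 4.0 = 144.0 km^2

144.0 km^2


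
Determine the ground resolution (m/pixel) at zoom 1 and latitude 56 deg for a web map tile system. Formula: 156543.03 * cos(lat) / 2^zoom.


res = 156543.03 * cos(56) / 2^1 = 156543.03 * 0.5591929 / 2 = 43768.88 m/pixel

43768.88 m/pixel


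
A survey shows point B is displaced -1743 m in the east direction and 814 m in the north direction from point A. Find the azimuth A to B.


az = atan2(-1743, 814) = -65.0 deg
adjusted to 0-360: 295.0 degrees

295.0 degrees


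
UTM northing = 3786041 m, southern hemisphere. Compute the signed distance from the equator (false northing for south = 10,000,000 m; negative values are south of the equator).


For southern: actual = 3786041 - 10000000 = -6213959 m

-6213959 m


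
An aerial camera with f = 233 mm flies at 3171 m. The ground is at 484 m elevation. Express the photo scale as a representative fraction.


scale = f / (H - h) = 233 mm / 2687 m = 233 / 2687000 = 1:11532

1:11532


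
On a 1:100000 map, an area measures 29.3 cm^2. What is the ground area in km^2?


ground_area = 29.3 * (100000/100)^2 = 29300000.0 m^2 = 29.3 km^2

29.3 km^2


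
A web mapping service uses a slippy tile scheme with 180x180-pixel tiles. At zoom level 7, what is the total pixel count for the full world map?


tiles per axis = 2^7 = 128
total tiles = 128^2 = 16384
pixels per axis = 128 * 180 = 23040
total pixels = 23040^2 = 530841600

530841600 pixels


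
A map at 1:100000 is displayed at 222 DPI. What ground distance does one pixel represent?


pixel_cm = 2.54 / 222 ≈ 0.011441 cm
ground = pixel_cm * 100000 / 100 = 2.54 * 100000 / (222 * 100) = 254000 / 22200 ≈ 11.44 m

11.44 m


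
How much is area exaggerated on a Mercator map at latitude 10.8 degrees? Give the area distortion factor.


area_distortion = 1/cos^2(10.8) = 1.036

1.036


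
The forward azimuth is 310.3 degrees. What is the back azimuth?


back azimuth = (310.3 + 180) mod 360 = 130.3 degrees

130.3 degrees


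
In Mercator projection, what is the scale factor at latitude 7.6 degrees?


SF = 1 / cos(7.6) = 1 / 0.991216 = 1.009

1.009


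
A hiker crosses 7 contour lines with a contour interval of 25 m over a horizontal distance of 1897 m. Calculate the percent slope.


elevation change = 7 * 25 = 175 m
slope = 175 / 1897 * 100 = 9.2%

9.2%


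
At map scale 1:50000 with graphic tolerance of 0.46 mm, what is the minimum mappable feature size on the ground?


ground = 0.46 mm * 50000 / 1000 = 23.0 m

23.0 m


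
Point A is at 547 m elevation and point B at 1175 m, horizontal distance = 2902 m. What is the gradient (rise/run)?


gradient = (1175 - 547) / 2902 = 628 / 2902 = 0.2164

0.2164


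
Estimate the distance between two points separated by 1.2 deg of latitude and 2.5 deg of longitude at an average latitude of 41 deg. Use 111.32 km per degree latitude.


dlat_km = 1.2 * 111.32 = 133.584
dlon_km = 2.5 * 111.32 * cos(41) ≈ 210.036
dist = sqrt(133.584^2 + 210.036^2) ≈ 248.9 km

248.9 km


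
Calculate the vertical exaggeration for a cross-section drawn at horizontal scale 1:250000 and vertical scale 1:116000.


VE = horizontal_scale / vertical_scale = 250000 / 116000 ≈ 2.2

2.2x


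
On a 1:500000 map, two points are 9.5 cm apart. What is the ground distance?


ground = 9.5 cm * 500000 / 100 = 47500.0 m = 47.5 km

47.5 km


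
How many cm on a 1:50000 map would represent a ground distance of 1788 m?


map_cm = 1788 * 100 / 50000 = 3.576 cm ≈ 3.58 cm

3.58 cm


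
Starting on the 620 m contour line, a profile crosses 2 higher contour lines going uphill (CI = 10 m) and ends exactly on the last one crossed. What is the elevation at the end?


elevation = 620 + 2 * 10 = 640 m

640 m


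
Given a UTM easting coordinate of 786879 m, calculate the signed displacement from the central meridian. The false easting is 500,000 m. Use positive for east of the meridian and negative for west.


displacement = 786879 - 500000 = 286879 m

286879 m
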